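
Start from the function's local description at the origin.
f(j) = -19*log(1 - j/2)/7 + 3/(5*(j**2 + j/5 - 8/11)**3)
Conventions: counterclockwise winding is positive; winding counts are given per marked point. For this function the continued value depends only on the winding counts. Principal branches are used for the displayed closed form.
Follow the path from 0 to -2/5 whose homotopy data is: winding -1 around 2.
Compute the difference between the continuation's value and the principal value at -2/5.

The rational part is single-valued and drops out of the difference; each branch term changes only by its own monodromy.
(-19/7)*log(1 - j/(2)): each positive loop around 2 adds 2*pi*i to the log, so winding -1 contributes (-19/7)*(-1)*2*pi*i = (38/7)*pi*i.
Summing the contributions at j = -2/5 gives (38/7)*pi*i.

Continued minus principal equals (38/7)*pi*i.


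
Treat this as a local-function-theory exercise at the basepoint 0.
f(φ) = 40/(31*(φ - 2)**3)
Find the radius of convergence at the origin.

The radius of convergence is 2.

Denominator factor (φ - 2)^3: pole of order 3 at 2, modulus 2.
The radius of convergence is the smallest modulus among the singular points: 2.


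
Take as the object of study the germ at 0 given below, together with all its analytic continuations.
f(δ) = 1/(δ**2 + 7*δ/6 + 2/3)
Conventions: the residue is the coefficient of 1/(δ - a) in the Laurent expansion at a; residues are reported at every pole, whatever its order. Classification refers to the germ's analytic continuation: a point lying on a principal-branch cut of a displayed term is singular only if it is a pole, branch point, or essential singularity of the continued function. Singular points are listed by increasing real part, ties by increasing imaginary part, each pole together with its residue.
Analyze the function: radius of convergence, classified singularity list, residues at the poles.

Radius of convergence at 0: (1/3)*sqrt(6).
At (-7/12) - ((1/12)*sqrt(47))*i: a pole of order 1; residue ((6/47)*sqrt(47))*i.
At (-7/12) + ((1/12)*sqrt(47))*i: a pole of order 1; residue -((6/47)*sqrt(47))*i.

Denominator factor (δ**2 + 7*δ/6 + 2/3): discriminant -47/36, complex-conjugate roots (-7/12) + ((1/12)*sqrt(47))*i and (-7/12) - ((1/12)*sqrt(47))*i; poles of order 1, moduli (1/3)*sqrt(6) and (1/3)*sqrt(6).
The radius of convergence is the smallest modulus among the singular points: (1/3)*sqrt(6).
The factor δ**2 + 7*δ/6 + 2/3 splits as (δ - a)(δ - a') with a = (-7/12) - ((1/12)*sqrt(47))*i, a' = (-7/12) + ((1/12)*sqrt(47))*i. At the order-1 pole a set g(δ) = (δ - a)*f(δ) = [1] / (δ - a').
Simple pole: residue = g(a) at a = (-7/12) - ((1/12)*sqrt(47))*i, which is ((6/47)*sqrt(47))*i.
The factor δ**2 + 7*δ/6 + 2/3 splits as (δ - a)(δ - a') with a = (-7/12) + ((1/12)*sqrt(47))*i, a' = (-7/12) - ((1/12)*sqrt(47))*i. At the order-1 pole a set g(δ) = (δ - a)*f(δ) = [1] / (δ - a').
Simple pole: residue = g(a) at a = (-7/12) + ((1/12)*sqrt(47))*i, which is -((6/47)*sqrt(47))*i.
List the singular points by increasing real part (a conjugate pair: the negative imaginary part first).


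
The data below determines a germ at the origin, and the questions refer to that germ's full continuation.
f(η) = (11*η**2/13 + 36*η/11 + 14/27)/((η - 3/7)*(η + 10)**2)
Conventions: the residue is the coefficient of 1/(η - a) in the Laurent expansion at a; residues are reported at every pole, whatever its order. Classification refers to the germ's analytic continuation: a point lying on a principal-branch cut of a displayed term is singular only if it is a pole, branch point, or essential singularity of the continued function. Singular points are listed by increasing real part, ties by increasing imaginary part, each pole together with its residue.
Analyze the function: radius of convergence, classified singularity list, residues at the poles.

Denominator factor (η - 3/7): pole of order 1 at 3/7, modulus 3/7.
Denominator factor (η + 10)^2: pole of order 2 at -10, modulus 10.
The radius of convergence is the smallest modulus among the singular points: 3/7.
At the order-2 pole -10 set g(η) = (η - (-10))^2*f(η) = (11*η**2/13 + 36*η/11 + 14/27)/(η - 3/7).
Order-2 pole: residue = g'(a); g'(-10) = 17016986/20575269, so the residue is 17016986/20575269.
At the order-1 pole 3/7 set g(η) = (η - (3/7))*f(η) = (11*η**2/13 + 36*η/11 + 14/27)/(η + 10)**2.
Simple pole: residue = g(a) at a = 3/7, which is 392857/20575269.
List the singular points by increasing real part (a conjugate pair: the negative imaginary part first).

Radius of convergence at 0: 3/7.
At -10: a pole of order 2; residue 17016986/20575269.
At 3/7: a pole of order 1; residue 392857/20575269.


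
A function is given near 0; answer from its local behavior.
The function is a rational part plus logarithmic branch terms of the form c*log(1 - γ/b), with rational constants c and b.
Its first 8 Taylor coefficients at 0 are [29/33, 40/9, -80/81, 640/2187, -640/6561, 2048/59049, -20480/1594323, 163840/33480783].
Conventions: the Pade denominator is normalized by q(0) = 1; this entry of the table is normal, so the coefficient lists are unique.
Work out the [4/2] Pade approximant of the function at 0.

Taylor coefficients needed (read off): a_0 = 29/33, a_1 = 40/9, a_2 = -80/81, a_3 = 640/2187, a_4 = -640/6561, a_5 = 2048/59049, a_6 = -20480/1594323.
Write the denominator as Q(γ) = 1 + q1*γ + q2*γ^2. Requiring Q*f - P = O(γ^7) with deg P <= 4 kills the coefficients of γ^5..γ^6 in Q*f:
  γ^5: a_5 + q1*a_4 + q2*a_3 = 0, i.e. 2048/59049 + (-640/6561)*q1 + (640/2187)*q2 = 0.
  γ^6: a_6 + q1*a_5 + q2*a_4 = 0, i.e. -20480/1594323 + (2048/59049)*q1 + (-640/6561)*q2 = 0.
Solving this linear system: q1 = 16/27, q2 = 32/405.
The numerator is Q*f truncated at degree 4: P0 = a_0 = 29/33; P1 = a_1 + q1*a_0 = 4424/891; P2 = a_2 + q1*a_1 + q2*a_0 = 22928/13365; P3 = a_3 + q1*a_2 + q2*a_1 = 128/2187; P4 = a_4 + q1*a_3 + q2*a_2 = -128/59049.

The Pade approximant has numerator coefficients [29/33, 4424/891, 22928/13365, 128/2187, -128/59049]; denominator coefficients [1, 16/27, 32/405].


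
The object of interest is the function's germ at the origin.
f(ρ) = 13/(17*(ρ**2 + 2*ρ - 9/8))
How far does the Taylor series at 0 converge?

The radius of convergence is -1 + (1/4)*sqrt(34).

Denominator factor (ρ**2 + 2*ρ - 9/8): discriminant 17/2, real irrational roots -1 + (1/4)*sqrt(34) and -1 - (1/4)*sqrt(34); poles of order 1, moduli -1 + (1/4)*sqrt(34) and 1 + (1/4)*sqrt(34).
The radius of convergence is the smallest modulus among the singular points: -1 + (1/4)*sqrt(34).


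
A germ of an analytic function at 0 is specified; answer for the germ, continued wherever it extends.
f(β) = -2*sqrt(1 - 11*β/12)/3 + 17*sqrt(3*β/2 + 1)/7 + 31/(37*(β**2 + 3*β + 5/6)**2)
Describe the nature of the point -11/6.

Denominator factors: β**2 + 3*β + 5/6 = -47/36 at β = -11/6 — none vanishes.
Branch term sqrt(1 - β/(-2/3)): argument at -11/6 is -7/4, nonzero, so -11/6 is not its branch point (a point on a principal cut is still regular for the continued germ).
Branch term sqrt(1 - β/(12/11)): argument at -11/6 is 193/72, nonzero, so -11/6 is not its branch point (a point on a principal cut is still regular for the continued germ).
So the germ continues analytically to -11/6.

The point is a regular point.


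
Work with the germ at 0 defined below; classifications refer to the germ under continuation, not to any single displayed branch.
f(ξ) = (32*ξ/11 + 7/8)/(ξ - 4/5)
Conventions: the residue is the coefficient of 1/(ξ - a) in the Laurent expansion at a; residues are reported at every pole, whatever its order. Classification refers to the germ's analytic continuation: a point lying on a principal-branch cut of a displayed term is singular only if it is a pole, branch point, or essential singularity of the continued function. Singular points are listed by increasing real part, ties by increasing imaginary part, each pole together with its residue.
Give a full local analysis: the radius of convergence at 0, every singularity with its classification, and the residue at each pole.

Radius of convergence at 0: 4/5.
At 4/5: a pole of order 1; residue 1409/440.

Denominator factor (ξ - 4/5): pole of order 1 at 4/5, modulus 4/5.
The radius of convergence is the smallest modulus among the singular points: 4/5.
At the order-1 pole 4/5 set g(ξ) = (ξ - (4/5))*f(ξ) = 32*ξ/11 + 7/8.
Simple pole: residue = g(a) at a = 4/5, which is 1409/440.


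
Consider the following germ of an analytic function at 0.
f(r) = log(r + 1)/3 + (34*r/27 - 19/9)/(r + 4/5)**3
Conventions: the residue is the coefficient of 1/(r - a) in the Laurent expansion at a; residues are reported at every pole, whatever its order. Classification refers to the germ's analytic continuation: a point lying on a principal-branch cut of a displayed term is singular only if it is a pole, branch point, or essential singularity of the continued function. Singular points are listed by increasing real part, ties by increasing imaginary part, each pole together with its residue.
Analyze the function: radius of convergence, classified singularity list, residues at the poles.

Radius of convergence at 0: 4/5.
At -1: a logarithmic branch point.
At -4/5: a pole of order 3; residue 0.

Denominator factor (r + 4/5)^3: pole of order 3 at -4/5, modulus 4/5.
Branch term (1/3)*log(1 - r/(-1)): its argument vanishes at r = -1, a logarithmic branch point, modulus 1.
The radius of convergence is the smallest modulus among the singular points: 4/5.
The branch term is analytic at -4/5 and contributes nothing to the residue; only the rational part matters.
At the order-3 pole -4/5 set g(r) = (r - (-4/5))^3*(rational part) = 34*r/27 - 19/9.
Order-3 pole: residue = g''(a)/2; g''(-4/5) = 0, so the residue is 0.
List the singular points by increasing real part (a conjugate pair: the negative imaginary part first).


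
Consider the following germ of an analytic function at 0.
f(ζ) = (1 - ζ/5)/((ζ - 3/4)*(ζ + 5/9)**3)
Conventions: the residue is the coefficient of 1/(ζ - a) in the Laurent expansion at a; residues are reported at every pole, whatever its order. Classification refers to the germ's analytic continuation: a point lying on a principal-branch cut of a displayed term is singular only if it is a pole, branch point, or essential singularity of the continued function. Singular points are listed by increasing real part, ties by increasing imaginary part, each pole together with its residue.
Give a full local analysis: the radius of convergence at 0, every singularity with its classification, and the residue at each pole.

Radius of convergence at 0: 5/9.
At -5/9: a pole of order 3; residue -198288/519115.
At 3/4: a pole of order 1; residue 198288/519115.

Denominator factor (ζ - 3/4): pole of order 1 at 3/4, modulus 3/4.
Denominator factor (ζ + 5/9)^3: pole of order 3 at -5/9, modulus 5/9.
The radius of convergence is the smallest modulus among the singular points: 5/9.
At the order-3 pole -5/9 set g(ζ) = (ζ - (-5/9))^3*f(ζ) = (1 - ζ/5)/(ζ - 3/4).
Order-3 pole: residue = g''(a)/2; g''(-5/9) = -396576/519115, so the residue is -198288/519115.
At the order-1 pole 3/4 set g(ζ) = (ζ - (3/4))*f(ζ) = (1 - ζ/5)/(ζ + 5/9)**3.
Simple pole: residue = g(a) at a = 3/4, which is 198288/519115.
List the singular points by increasing real part (a conjugate pair: the negative imaginary part first).


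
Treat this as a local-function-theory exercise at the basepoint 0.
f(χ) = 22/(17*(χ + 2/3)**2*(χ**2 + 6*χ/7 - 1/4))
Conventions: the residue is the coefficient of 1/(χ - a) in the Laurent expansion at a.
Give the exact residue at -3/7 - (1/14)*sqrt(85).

The factor χ**2 + 6*χ/7 - 1/4 splits as (χ - a)(χ - a') with a = -3/7 - (1/14)*sqrt(85), a' = -3/7 + (1/14)*sqrt(85). At the order-1 pole a set g(χ) = (χ - a)*f(χ) = [22/(17*(χ + 2/3)**2)] / (χ - a').
Simple pole: residue = g(a) at a = -3/7 - (1/14)*sqrt(85), which is -66528/30685 - (959112/2608225)*sqrt(85).

The residue is -66528/30685 - (959112/2608225)*sqrt(85).


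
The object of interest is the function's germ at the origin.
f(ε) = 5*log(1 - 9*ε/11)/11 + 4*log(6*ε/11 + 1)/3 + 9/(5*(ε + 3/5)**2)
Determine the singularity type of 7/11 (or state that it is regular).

Denominator factors: ε + 3/5 = 68/55 at ε = 7/11 — none vanishes.
Branch term log(1 - ε/(-11/6)): argument at 7/11 is 163/121, nonzero, so 7/11 is not its branch point (a point on a principal cut is still regular for the continued germ).
Branch term log(1 - ε/(11/9)): argument at 7/11 is 58/121, nonzero, so 7/11 is not its branch point (a point on a principal cut is still regular for the continued germ).
So the germ continues analytically to 7/11.

The point is a regular point.


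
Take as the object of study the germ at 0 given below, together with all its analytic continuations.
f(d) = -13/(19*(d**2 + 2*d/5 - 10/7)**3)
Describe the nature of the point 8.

The point is a regular point.

Denominator factors: d**2 + 2*d/5 - 10/7 = 2302/35 at d = 8 — none vanishes.
So the germ continues analytically to 8.


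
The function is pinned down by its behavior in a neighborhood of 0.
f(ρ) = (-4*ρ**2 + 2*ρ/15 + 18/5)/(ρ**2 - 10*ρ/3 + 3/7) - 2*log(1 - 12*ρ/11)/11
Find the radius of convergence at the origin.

Denominator factor (ρ**2 - 10*ρ/3 + 3/7): discriminant 592/63, real irrational roots 5/3 + (2/21)*sqrt(259) and 5/3 - (2/21)*sqrt(259); poles of order 1, moduli 5/3 + (2/21)*sqrt(259) and 5/3 - (2/21)*sqrt(259).
Branch term (-2/11)*log(1 - ρ/(11/12)): its argument vanishes at ρ = 11/12, a logarithmic branch point, modulus 11/12.
The radius of convergence is the smallest modulus among the singular points: 5/3 - (2/21)*sqrt(259).

The radius of convergence is 5/3 - (2/21)*sqrt(259).


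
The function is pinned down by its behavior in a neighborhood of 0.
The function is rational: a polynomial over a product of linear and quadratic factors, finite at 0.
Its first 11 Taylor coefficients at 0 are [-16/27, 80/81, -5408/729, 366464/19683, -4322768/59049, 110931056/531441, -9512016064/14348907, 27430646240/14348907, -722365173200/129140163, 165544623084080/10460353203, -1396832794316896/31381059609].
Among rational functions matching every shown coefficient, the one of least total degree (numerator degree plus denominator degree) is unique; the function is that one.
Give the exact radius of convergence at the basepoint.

No rational of total degree below 9 reproduces all 11 coefficients; solving the [0/9] Pade equations on them gives f(u) = -2/(27*(u - 1)**3*(u**2 - 7*u/9 - 1/2)**3), whose expansion matches every shown term.
Denominator factor (u - 1)^3: pole of order 3 at 1, modulus 1.
Denominator factor (u**2 - 7*u/9 - 1/2)^3: discriminant 211/81, real irrational roots 7/18 + (1/18)*sqrt(211) and 7/18 - (1/18)*sqrt(211); poles of order 3, moduli 7/18 + (1/18)*sqrt(211) and -7/18 + (1/18)*sqrt(211).
The radius of convergence is the smallest modulus among the singular points: -7/18 + (1/18)*sqrt(211).

The radius of convergence is -7/18 + (1/18)*sqrt(211).


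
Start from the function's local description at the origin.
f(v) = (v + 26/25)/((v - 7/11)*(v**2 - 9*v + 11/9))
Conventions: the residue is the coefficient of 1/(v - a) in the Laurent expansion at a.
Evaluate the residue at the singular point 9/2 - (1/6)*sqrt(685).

The residue is 45639/223250 + (77649/30585250)*sqrt(685).

The factor v**2 - 9*v + 11/9 splits as (v - a)(v - a') with a = 9/2 - (1/6)*sqrt(685), a' = 9/2 + (1/6)*sqrt(685). At the order-1 pole a set g(v) = (v - a)*f(v) = [(v + 26/25)/(v - 7/11)] / (v - a').
Simple pole: residue = g(a) at a = 9/2 - (1/6)*sqrt(685), which is 45639/223250 + (77649/30585250)*sqrt(685).


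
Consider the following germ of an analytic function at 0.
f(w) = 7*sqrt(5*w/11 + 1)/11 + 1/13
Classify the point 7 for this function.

The point is a regular point.

There is no denominator, hence no pole anywhere.
Branch term sqrt(1 - w/(-11/5)): argument at 7 is 46/11, nonzero, so 7 is not its branch point (a point on a principal cut is still regular for the continued germ).
So the germ continues analytically to 7.


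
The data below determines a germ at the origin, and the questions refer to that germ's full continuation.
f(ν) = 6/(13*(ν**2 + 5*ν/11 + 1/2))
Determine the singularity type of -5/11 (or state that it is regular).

Denominator factors: ν**2 + 5*ν/11 + 1/2 = 1/2 at ν = -5/11 — none vanishes.
So the germ continues analytically to -5/11.

The point is a regular point.


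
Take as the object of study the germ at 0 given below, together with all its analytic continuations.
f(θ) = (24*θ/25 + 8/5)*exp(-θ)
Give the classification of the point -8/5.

The point is a regular point.

There is no denominator, hence no pole anywhere.
The factor exp(-θ) is entire.
So the germ continues analytically to -8/5.


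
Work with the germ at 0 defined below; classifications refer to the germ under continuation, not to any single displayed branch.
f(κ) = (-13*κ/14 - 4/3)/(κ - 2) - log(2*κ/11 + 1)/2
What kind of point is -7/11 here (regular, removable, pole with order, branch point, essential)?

Denominator factors: κ - 2 = -29/11 at κ = -7/11 — none vanishes.
Branch term log(1 - κ/(-11/2)): argument at -7/11 is 107/121, nonzero, so -7/11 is not its branch point (a point on a principal cut is still regular for the continued germ).
So the germ continues analytically to -7/11.

The point is a regular point.


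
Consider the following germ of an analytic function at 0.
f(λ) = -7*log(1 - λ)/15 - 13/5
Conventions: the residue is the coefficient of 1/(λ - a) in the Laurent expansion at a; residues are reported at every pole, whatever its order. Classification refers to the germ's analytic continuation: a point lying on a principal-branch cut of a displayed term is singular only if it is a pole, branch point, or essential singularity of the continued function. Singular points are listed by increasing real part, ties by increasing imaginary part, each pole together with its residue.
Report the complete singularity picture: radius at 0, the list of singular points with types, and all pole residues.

Branch term (-7/15)*log(1 - λ/(1)): its argument vanishes at λ = 1, a logarithmic branch point, modulus 1.
The radius of convergence is the smallest modulus among the singular points: 1.

Radius of convergence at 0: 1.
At 1: a logarithmic branch point.


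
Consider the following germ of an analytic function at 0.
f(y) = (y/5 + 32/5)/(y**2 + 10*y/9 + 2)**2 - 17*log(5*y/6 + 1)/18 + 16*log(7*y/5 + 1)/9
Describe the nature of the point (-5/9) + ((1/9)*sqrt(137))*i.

The point is a pole of order 2.

The denominator factor y**2 + 10*y/9 + 2 vanishes at (-5/9) + ((1/9)*sqrt(137))*i and appears to the power 2; the numerator there equals (283/45) + ((1/45)*sqrt(137))*i, nonzero, and no other factor vanishes.
The branch terms are analytic at this point.
Hence a pole whose order is the multiplicity, 2.


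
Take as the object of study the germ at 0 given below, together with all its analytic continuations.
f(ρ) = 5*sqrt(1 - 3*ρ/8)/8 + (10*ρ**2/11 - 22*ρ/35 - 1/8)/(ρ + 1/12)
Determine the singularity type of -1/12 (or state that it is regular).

The point is a pole of order 1.

The denominator factor ρ + 1/12 vanishes at -1/12 and appears to the power 1; the numerator there equals -919/13860, nonzero, and no other factor vanishes.
The branch terms are analytic at this point.
Hence a pole whose order is the multiplicity, 1.


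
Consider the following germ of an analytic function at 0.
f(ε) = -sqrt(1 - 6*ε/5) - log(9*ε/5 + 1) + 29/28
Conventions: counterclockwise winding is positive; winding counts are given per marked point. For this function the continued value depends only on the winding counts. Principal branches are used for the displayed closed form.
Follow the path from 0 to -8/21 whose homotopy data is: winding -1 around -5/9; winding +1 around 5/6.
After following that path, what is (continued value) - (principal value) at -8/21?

Continued minus principal equals ((2/35)*sqrt(1785)) + ((2)*pi)*i.

The rational part is single-valued and drops out of the difference; each branch term changes only by its own monodromy.
(-1)*log(1 - ε/(-5/9)): each positive loop around -5/9 adds 2*pi*i to the log, so winding -1 contributes (-1)*(-1)*2*pi*i = (2)*pi*i.
(-1)*sqrt(1 - ε/(5/6)): winding +1 is odd, the square root flips sign, contributing -2*(-1)*sqrt(1 - (-8/21)/(5/6)) = -2*(-1)*sqrt(51/35) = (2/35)*sqrt(1785).
Summing the contributions at ε = -8/21 gives ((2/35)*sqrt(1785)) + ((2)*pi)*i.


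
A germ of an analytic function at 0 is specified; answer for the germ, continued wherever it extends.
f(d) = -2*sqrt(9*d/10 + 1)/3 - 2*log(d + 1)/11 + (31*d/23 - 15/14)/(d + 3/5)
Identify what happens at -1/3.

The point is a regular point.

Denominator factors: d + 3/5 = 4/15 at d = -1/3 — none vanishes.
Branch term sqrt(1 - d/(-10/9)): argument at -1/3 is 7/10, nonzero, so -1/3 is not its branch point (a point on a principal cut is still regular for the continued germ).
Branch term log(1 - d/(-1)): argument at -1/3 is 2/3, nonzero, so -1/3 is not its branch point (a point on a principal cut is still regular for the continued germ).
So the germ continues analytically to -1/3.


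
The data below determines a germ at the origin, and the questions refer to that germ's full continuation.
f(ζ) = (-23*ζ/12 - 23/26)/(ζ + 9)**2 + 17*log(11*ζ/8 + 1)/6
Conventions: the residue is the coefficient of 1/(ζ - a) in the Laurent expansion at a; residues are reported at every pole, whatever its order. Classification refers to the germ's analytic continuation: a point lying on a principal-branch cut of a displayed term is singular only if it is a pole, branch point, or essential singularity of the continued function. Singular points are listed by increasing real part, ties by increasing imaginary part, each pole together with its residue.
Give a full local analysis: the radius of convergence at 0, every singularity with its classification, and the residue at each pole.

Radius of convergence at 0: 8/11.
At -9: a pole of order 2; residue -23/12.
At -8/11: a logarithmic branch point.

Denominator factor (ζ + 9)^2: pole of order 2 at -9, modulus 9.
Branch term (17/6)*log(1 - ζ/(-8/11)): its argument vanishes at ζ = -8/11, a logarithmic branch point, modulus 8/11.
The radius of convergence is the smallest modulus among the singular points: 8/11.
The branch term is analytic at -9 and contributes nothing to the residue; only the rational part matters.
At the order-2 pole -9 set g(ζ) = (ζ - (-9))^2*(rational part) = -23*ζ/12 - 23/26.
Order-2 pole: residue = g'(a); g'(-9) = -23/12, so the residue is -23/12.
List the singular points by increasing real part (a conjugate pair: the negative imaginary part first).


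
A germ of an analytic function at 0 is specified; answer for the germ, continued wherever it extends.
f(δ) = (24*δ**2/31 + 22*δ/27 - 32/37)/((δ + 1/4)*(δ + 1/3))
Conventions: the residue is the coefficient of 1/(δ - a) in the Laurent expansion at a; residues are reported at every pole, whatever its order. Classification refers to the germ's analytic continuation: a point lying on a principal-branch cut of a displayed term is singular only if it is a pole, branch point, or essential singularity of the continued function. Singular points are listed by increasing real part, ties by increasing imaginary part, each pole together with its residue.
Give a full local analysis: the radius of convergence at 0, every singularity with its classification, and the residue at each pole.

Denominator factor (δ + 1/3): pole of order 1 at -1/3, modulus 1/3.
Denominator factor (δ + 1/4): pole of order 1 at -1/4, modulus 1/4.
The radius of convergence is the smallest modulus among the singular points: 1/4.
At the order-1 pole -1/3 set g(δ) = (δ - (-1/3))*f(δ) = (24*δ**2/31 + 22*δ/27 - 32/37)/(δ + 1/4).
Simple pole: residue = g(a) at a = -1/3, which is 390376/30969.
At the order-1 pole -1/4 set g(δ) = (δ - (-1/4))*f(δ) = (24*δ**2/31 + 22*δ/27 - 32/37)/(δ + 1/3).
Simple pole: residue = g(a) at a = -1/4, which is -126376/10323.
List the singular points by increasing real part (a conjugate pair: the negative imaginary part first).

Radius of convergence at 0: 1/4.
At -1/3: a pole of order 1; residue 390376/30969.
At -1/4: a pole of order 1; residue -126376/10323.


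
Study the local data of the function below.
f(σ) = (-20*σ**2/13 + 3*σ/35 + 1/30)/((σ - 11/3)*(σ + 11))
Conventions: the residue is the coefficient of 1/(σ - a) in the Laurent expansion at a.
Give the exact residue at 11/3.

At the order-1 pole 11/3 set g(σ) = (σ - (11/3))*f(σ) = (-20*σ**2/13 + 3*σ/35 + 1/30)/(σ + 11).
Simple pole: residue = g(a) at a = 11/3, which is -166553/120120.

The residue is -166553/120120.


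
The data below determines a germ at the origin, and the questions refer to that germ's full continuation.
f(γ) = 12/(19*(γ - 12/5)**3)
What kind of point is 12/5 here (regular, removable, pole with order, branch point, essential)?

The denominator factor γ - 12/5 vanishes at 12/5 and appears to the power 3; the numerator there equals 12/19, nonzero, and no other factor vanishes.
Hence a pole whose order is the multiplicity, 3.

The point is a pole of order 3.


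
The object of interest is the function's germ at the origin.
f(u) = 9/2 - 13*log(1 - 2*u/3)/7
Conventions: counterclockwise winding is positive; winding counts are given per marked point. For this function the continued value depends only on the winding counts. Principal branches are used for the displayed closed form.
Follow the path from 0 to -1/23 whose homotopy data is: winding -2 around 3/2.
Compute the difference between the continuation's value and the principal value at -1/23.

The rational part is single-valued and drops out of the difference; each branch term changes only by its own monodromy.
(-13/7)*log(1 - u/(3/2)): each positive loop around 3/2 adds 2*pi*i to the log, so winding -2 contributes (-13/7)*(-2)*2*pi*i = (52/7)*pi*i.
Summing the contributions at u = -1/23 gives (52/7)*pi*i.

Continued minus principal equals (52/7)*pi*i.


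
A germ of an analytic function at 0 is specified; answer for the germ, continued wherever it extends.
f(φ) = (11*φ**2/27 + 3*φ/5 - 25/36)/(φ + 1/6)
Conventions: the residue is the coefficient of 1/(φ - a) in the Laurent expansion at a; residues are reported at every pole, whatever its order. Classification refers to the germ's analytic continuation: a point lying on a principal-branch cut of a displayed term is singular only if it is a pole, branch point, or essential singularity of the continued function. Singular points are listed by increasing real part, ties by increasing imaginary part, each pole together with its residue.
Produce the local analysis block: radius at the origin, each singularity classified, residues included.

Denominator factor (φ + 1/6): pole of order 1 at -1/6, modulus 1/6.
The radius of convergence is the smallest modulus among the singular points: 1/6.
At the order-1 pole -1/6 set g(φ) = (φ - (-1/6))*f(φ) = 11*φ**2/27 + 3*φ/5 - 25/36.
Simple pole: residue = g(a) at a = -1/6, which is -1903/2430.

Radius of convergence at 0: 1/6.
At -1/6: a pole of order 1; residue -1903/2430.


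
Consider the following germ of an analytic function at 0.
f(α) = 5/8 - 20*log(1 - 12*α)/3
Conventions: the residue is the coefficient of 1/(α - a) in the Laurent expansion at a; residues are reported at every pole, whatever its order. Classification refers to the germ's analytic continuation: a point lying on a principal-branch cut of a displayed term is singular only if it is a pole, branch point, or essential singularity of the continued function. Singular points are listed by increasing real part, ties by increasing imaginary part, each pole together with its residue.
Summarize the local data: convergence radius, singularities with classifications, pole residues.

Branch term (-20/3)*log(1 - α/(1/12)): its argument vanishes at α = 1/12, a logarithmic branch point, modulus 1/12.
The radius of convergence is the smallest modulus among the singular points: 1/12.

Radius of convergence at 0: 1/12.
At 1/12: a logarithmic branch point.


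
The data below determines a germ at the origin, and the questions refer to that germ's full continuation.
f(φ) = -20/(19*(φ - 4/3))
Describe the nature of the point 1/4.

The point is a regular point.

Denominator factors: φ - 4/3 = -13/12 at φ = 1/4 — none vanishes.
So the germ continues analytically to 1/4.


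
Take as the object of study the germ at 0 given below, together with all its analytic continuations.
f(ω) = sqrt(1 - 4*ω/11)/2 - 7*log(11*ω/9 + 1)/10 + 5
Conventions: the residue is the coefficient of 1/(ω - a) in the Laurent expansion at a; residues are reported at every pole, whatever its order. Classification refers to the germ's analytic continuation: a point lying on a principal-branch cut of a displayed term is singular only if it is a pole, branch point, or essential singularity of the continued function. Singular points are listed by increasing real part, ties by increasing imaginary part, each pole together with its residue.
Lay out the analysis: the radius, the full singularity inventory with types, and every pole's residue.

Branch term (-7/10)*log(1 - ω/(-9/11)): its argument vanishes at ω = -9/11, a logarithmic branch point, modulus 9/11.
Branch term (1/2)*sqrt(1 - ω/(11/4)): its argument vanishes at ω = 11/4, a square-root branch point, modulus 11/4.
The radius of convergence is the smallest modulus among the singular points: 9/11.
List the singular points by increasing real part (a conjugate pair: the negative imaginary part first).

Radius of convergence at 0: 9/11.
At -9/11: a logarithmic branch point.
At 11/4: an algebraic (square-root) branch point.


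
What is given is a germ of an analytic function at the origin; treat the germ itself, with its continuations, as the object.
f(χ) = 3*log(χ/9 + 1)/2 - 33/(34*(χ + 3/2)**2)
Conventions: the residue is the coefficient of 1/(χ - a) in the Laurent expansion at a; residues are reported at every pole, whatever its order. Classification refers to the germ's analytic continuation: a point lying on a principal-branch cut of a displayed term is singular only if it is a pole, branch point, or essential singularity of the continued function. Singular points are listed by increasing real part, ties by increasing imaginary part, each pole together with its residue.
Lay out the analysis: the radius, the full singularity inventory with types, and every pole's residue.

Denominator factor (χ + 3/2)^2: pole of order 2 at -3/2, modulus 3/2.
Branch term (3/2)*log(1 - χ/(-9)): its argument vanishes at χ = -9, a logarithmic branch point, modulus 9.
The radius of convergence is the smallest modulus among the singular points: 3/2.
The branch term is analytic at -3/2 and contributes nothing to the residue; only the rational part matters.
At the order-2 pole -3/2 set g(χ) = (χ - (-3/2))^2*(rational part) = -33/34.
Order-2 pole: residue = g'(a); g'(-3/2) = 0, so the residue is 0.
List the singular points by increasing real part (a conjugate pair: the negative imaginary part first).

Radius of convergence at 0: 3/2.
At -9: a logarithmic branch point.
At -3/2: a pole of order 2; residue 0.


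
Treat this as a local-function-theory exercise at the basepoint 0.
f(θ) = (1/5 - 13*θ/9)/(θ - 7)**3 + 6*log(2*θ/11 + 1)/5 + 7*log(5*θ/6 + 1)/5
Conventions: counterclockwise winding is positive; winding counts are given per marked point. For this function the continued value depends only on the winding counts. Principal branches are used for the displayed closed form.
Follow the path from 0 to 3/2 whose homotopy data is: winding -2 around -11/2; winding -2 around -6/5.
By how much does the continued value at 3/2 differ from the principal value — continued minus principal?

Continued minus principal equals -(52/5)*pi*i.

The rational part is single-valued and drops out of the difference; each branch term changes only by its own monodromy.
(6/5)*log(1 - θ/(-11/2)): each positive loop around -11/2 adds 2*pi*i to the log, so winding -2 contributes (6/5)*(-2)*2*pi*i = -(24/5)*pi*i.
(7/5)*log(1 - θ/(-6/5)): each positive loop around -6/5 adds 2*pi*i to the log, so winding -2 contributes (7/5)*(-2)*2*pi*i = -(28/5)*pi*i.
Summing the contributions at θ = 3/2 gives -(52/5)*pi*i.


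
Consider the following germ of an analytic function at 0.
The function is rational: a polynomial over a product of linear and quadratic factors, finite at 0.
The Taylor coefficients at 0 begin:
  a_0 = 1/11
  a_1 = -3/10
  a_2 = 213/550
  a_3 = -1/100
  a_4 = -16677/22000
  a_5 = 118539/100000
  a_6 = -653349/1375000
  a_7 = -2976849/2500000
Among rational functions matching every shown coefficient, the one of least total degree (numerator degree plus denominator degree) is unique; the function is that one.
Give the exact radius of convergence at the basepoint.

The radius of convergence is 1.

No rational of total degree below 6 reproduces all 8 coefficients; solving the [0/6] Pade equations on them gives f(u) = 1/(11*(u**2 + 11*u/10 + 1)**3), whose expansion matches every shown term.
Denominator factor (u**2 + 11*u/10 + 1)^3: discriminant -279/100, complex-conjugate roots (-11/20) + ((3/20)*sqrt(31))*i and (-11/20) - ((3/20)*sqrt(31))*i; poles of order 3, moduli 1 and 1.
The radius of convergence is the smallest modulus among the singular points: 1.


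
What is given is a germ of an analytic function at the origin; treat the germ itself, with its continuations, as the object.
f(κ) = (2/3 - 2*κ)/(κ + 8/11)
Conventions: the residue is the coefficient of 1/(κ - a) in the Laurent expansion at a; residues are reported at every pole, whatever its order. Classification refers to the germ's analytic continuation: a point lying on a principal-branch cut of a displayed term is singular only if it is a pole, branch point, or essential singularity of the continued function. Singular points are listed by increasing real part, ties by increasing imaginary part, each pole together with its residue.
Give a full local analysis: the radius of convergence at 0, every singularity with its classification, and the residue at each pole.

Denominator factor (κ + 8/11): pole of order 1 at -8/11, modulus 8/11.
The radius of convergence is the smallest modulus among the singular points: 8/11.
At the order-1 pole -8/11 set g(κ) = (κ - (-8/11))*f(κ) = 2/3 - 2*κ.
Simple pole: residue = g(a) at a = -8/11, which is 70/33.

Radius of convergence at 0: 8/11.
At -8/11: a pole of order 1; residue 70/33.


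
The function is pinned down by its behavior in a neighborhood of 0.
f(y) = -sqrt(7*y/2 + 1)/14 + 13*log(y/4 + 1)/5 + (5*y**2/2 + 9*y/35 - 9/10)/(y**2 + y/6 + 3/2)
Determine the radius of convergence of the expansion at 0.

The radius of convergence is 2/7.

Denominator factor (y**2 + y/6 + 3/2): discriminant -215/36, complex-conjugate roots (-1/12) + ((1/12)*sqrt(215))*i and (-1/12) - ((1/12)*sqrt(215))*i; poles of order 1, moduli (1/2)*sqrt(6) and (1/2)*sqrt(6).
Branch term (13/5)*log(1 - y/(-4)): its argument vanishes at y = -4, a logarithmic branch point, modulus 4.
Branch term (-1/14)*sqrt(1 - y/(-2/7)): its argument vanishes at y = -2/7, a square-root branch point, modulus 2/7.
The radius of convergence is the smallest modulus among the singular points: 2/7.


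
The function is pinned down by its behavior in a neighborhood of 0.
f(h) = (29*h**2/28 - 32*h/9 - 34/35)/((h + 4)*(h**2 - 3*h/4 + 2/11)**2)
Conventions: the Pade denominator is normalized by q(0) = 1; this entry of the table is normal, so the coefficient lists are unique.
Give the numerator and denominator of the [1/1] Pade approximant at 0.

Taylor coefficients needed (expand at 0): a_0 = -2057/280, a_1 = -26983/315, a_2 = -15701807/32256.
Write the denominator as Q(h) = 1 + q1*h. Requiring Q*f - P = O(h^3) with deg P <= 1 kills the coefficients of h^2..h^2 in Q*f:
  h^2: a_2 + q1*a_1 = 0, i.e. -15701807/32256 + (-26983/315)*q1 = 0.
Solving this linear system: q1 = -648835/114176.
The numerator is Q*f truncated at degree 1: P0 = a_0 = -2057/280; P1 = a_1 + q1*a_0 = -12634605709/287723520.

The Pade approximant has numerator coefficients [-2057/280, -12634605709/287723520]; denominator coefficients [1, -648835/114176].


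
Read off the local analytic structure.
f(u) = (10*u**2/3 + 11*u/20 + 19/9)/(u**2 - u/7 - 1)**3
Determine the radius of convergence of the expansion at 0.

Denominator factor (u**2 - u/7 - 1)^3: discriminant 197/49, real irrational roots 1/14 + (1/14)*sqrt(197) and 1/14 - (1/14)*sqrt(197); poles of order 3, moduli 1/14 + (1/14)*sqrt(197) and -1/14 + (1/14)*sqrt(197).
The radius of convergence is the smallest modulus among the singular points: -1/14 + (1/14)*sqrt(197).

The radius of convergence is -1/14 + (1/14)*sqrt(197).


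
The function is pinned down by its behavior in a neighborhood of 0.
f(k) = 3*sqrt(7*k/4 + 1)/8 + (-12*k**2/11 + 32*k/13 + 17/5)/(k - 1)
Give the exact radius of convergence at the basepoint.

The radius of convergence is 4/7.

Denominator factor (k - 1): pole of order 1 at 1, modulus 1.
Branch term (3/8)*sqrt(1 - k/(-4/7)): its argument vanishes at k = -4/7, a square-root branch point, modulus 4/7.
The radius of convergence is the smallest modulus among the singular points: 4/7.


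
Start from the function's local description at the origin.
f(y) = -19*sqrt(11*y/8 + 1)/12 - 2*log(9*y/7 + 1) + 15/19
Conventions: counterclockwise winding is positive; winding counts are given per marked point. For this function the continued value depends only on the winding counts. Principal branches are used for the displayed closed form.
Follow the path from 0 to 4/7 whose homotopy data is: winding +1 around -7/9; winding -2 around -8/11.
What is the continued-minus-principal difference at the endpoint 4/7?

Continued minus principal equals -(4)*pi*i.

The rational part is single-valued and drops out of the difference; each branch term changes only by its own monodromy.
(-19/12)*sqrt(1 - y/(-8/11)): winding -2 is even, the square root returns to the same sheet, contribution 0.
(-2)*log(1 - y/(-7/9)): each positive loop around -7/9 adds 2*pi*i to the log, so winding +1 contributes (-2)*(1)*2*pi*i = -(4)*pi*i.
Summing the contributions at y = 4/7 gives -(4)*pi*i.


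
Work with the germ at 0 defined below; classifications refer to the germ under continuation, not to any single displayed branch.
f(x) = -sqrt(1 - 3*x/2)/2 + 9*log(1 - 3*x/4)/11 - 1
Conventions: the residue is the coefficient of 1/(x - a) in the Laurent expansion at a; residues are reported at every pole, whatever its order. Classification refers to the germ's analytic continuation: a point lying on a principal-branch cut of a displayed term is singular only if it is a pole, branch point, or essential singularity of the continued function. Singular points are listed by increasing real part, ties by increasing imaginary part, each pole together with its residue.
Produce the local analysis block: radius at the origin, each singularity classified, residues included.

Branch term (9/11)*log(1 - x/(4/3)): its argument vanishes at x = 4/3, a logarithmic branch point, modulus 4/3.
Branch term (-1/2)*sqrt(1 - x/(2/3)): its argument vanishes at x = 2/3, a square-root branch point, modulus 2/3.
The radius of convergence is the smallest modulus among the singular points: 2/3.
List the singular points by increasing real part (a conjugate pair: the negative imaginary part first).

Radius of convergence at 0: 2/3.
At 2/3: an algebraic (square-root) branch point.
At 4/3: a logarithmic branch point.


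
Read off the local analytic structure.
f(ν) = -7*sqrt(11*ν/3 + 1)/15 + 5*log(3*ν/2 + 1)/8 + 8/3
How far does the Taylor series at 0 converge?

Branch term (5/8)*log(1 - ν/(-2/3)): its argument vanishes at ν = -2/3, a logarithmic branch point, modulus 2/3.
Branch term (-7/15)*sqrt(1 - ν/(-3/11)): its argument vanishes at ν = -3/11, a square-root branch point, modulus 3/11.
The radius of convergence is the smallest modulus among the singular points: 3/11.

The radius of convergence is 3/11.


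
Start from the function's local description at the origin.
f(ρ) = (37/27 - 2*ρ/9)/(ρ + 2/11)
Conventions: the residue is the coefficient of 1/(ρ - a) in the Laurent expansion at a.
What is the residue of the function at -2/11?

At the order-1 pole -2/11 set g(ρ) = (ρ - (-2/11))*f(ρ) = 37/27 - 2*ρ/9.
Simple pole: residue = g(a) at a = -2/11, which is 419/297.

The residue is 419/297.
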